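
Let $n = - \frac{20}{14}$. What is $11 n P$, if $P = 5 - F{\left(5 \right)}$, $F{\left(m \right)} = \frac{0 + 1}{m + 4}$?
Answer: $- \frac{4840}{63} \approx -76.825$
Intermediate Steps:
$F{\left(m \right)} = \frac{1}{4 + m}$ ($F{\left(m \right)} = 1 \frac{1}{4 + m} = \frac{1}{4 + m}$)
$P = \frac{44}{9}$ ($P = 5 - \frac{1}{4 + 5} = 5 - \frac{1}{9} = \frac{44}{9} \approx 4.8889$)
$n = - \frac{10}{7}$ ($n = \left(-20\right) \frac{1}{14} = - \frac{10}{7} \approx -1.4286$)
$11 n P = 11 \left(- \frac{10}{7}\right) \frac{44}{9} = \left(- \frac{110}{7}\right) \frac{44}{9} = - \frac{4840}{63}$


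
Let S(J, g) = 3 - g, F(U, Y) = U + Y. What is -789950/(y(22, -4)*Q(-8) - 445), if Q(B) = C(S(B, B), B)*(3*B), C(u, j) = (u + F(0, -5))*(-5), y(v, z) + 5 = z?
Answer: 31598/277 ≈ 114.07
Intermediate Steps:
y(v, z) = -5 + z
C(u, j) = 25 - 5*u (C(u, j) = (u + (0 - 5))*(-5) = (u - 5)*(-5) = (-5 + u)*(-5) = 25 - 5*u)
Q(B) = 3*B*(10 + 5*B) (Q(B) = (25 - 5*(3 - B))*(3*B) = (25 + (-15 + 5*B))*(3*B) = (10 + 5*B)*(3*B) = 3*B*(10 + 5*B))
-789950/(y(22, -4)*Q(-8) - 445) = -789950/((-5 - 4)*(15*(-8)*(2 - 8)) - 445) = -789950/(-135*(-8)*(-6) - 445) = -789950/(-9*720 - 445) = -789950/(-6480 - 445) = -789950/(-6925) = -789950*(-1/6925) = 31598/277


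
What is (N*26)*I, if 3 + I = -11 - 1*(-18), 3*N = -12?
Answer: -416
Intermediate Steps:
N = -4 (N = (1/3)*(-12) = -4)
I = 4 (I = -3 + (-11 - 1*(-18)) = -3 + (-11 + 18) = -3 + 7 = 4)
(N*26)*I = -4*26*4 = -104*4 = -416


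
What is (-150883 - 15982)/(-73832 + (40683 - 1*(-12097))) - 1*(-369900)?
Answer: 7787301665/21052 ≈ 3.6991e+5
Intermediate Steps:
(-150883 - 15982)/(-73832 + (40683 - 1*(-12097))) - 1*(-369900) = -166865/(-73832 + (40683 + 12097)) + 369900 = -166865/(-73832 + 52780) + 369900 = -166865/(-21052) + 369900 = -166865*(-1/21052) + 369900 = 166865/21052 + 369900 = 7787301665/21052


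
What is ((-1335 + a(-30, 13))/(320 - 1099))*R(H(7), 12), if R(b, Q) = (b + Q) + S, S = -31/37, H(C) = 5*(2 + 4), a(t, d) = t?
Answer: 2078895/28823 ≈ 72.126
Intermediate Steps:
H(C) = 30 (H(C) = 5*6 = 30)
S = -31/37 (S = -31*1/37 = -31/37 ≈ -0.83784)
R(b, Q) = -31/37 + Q + b (R(b, Q) = (b + Q) - 31/37 = (Q + b) - 31/37 = -31/37 + Q + b)
((-1335 + a(-30, 13))/(320 - 1099))*R(H(7), 12) = ((-1335 - 30)/(320 - 1099))*(-31/37 + 12 + 30) = -1365/(-779)*(1523/37) = -1365*(-1/779)*(1523/37) = (1365/779)*(1523/37) = 2078895/28823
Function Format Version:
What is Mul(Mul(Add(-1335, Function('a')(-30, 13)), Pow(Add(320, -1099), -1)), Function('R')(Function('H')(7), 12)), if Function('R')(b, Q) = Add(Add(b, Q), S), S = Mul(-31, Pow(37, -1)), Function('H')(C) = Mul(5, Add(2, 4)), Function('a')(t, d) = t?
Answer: Rational(2078895, 28823) ≈ 72.126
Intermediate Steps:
Function('H')(C) = 30 (Function('H')(C) = Mul(5, 6) = 30)
S = Rational(-31, 37) (S = Mul(-31, Rational(1, 37)) = Rational(-31, 37) ≈ -0.83784)
Function('R')(b, Q) = Add(Rational(-31, 37), Q, b) (Function('R')(b, Q) = Add(Add(b, Q), Rational(-31, 37)) = Add(Add(Q, b), Rational(-31, 37)) = Add(Rational(-31, 37), Q, b))
Mul(Mul(Add(-1335, Function('a')(-30, 13)), Pow(Add(320, -1099), -1)), Function('R')(Function('H')(7), 12)) = Mul(Mul(Add(-1335, -30), Pow(Add(320, -1099), -1)), Add(Rational(-31, 37), 12, 30)) = Mul(Mul(-1365, Pow(-779, -1)), Rational(1523, 37)) = Mul(Mul(-1365, Rational(-1, 779)), Rational(1523, 37)) = Mul(Rational(1365, 779), Rational(1523, 37)) = Rational(2078895, 28823)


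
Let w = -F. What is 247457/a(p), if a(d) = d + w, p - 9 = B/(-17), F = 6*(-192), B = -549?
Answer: 26129/126 ≈ 207.37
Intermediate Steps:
F = -1152
w = 1152 (w = -1*(-1152) = 1152)
p = 702/17 (p = 9 - 549/(-17) = 9 - 549*(-1/17) = 9 + 549/17 = 702/17 ≈ 41.294)
a(d) = 1152 + d (a(d) = d + 1152 = 1152 + d)
247457/a(p) = 247457/(1152 + 702/17) = 247457/(20286/17) = 247457*(17/20286) = 26129/126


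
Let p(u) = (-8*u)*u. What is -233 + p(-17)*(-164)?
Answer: 378935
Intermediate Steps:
p(u) = -8*u²
-233 + p(-17)*(-164) = -233 - 8*(-17)²*(-164) = -233 - 8*289*(-164) = -233 - 2312*(-164) = -233 + 379168 = 378935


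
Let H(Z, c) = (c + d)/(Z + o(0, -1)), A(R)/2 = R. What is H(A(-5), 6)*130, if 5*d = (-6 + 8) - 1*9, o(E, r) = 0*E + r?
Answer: -598/11 ≈ -54.364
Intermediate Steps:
o(E, r) = r (o(E, r) = 0 + r = r)
d = -7/5 (d = ((-6 + 8) - 1*9)/5 = (2 - 9)/5 = (⅕)*(-7) = -7/5 ≈ -1.4000)
A(R) = 2*R
H(Z, c) = (-7/5 + c)/(-1 + Z) (H(Z, c) = (c - 7/5)/(Z - 1) = (-7/5 + c)/(-1 + Z))
H(A(-5), 6)*130 = ((-7/5 + 6)/(-1 + 2*(-5)))*130 = ((23/5)/(-1 - 10))*130 = ((23/5)/(-11))*130 = -1/11*23/5*130 = -23/55*130 = -598/11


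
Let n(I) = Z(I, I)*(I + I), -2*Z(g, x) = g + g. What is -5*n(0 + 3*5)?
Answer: 2250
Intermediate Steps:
Z(g, x) = -g (Z(g, x) = -(g + g)/2 = -g)
n(I) = -2*I² (n(I) = (-I)*(I + I) = (-I)*(2*I) = -2*I²)
-5*n(0 + 3*5) = -(-10)*(0 + 3*5)² = -(-10)*(0 + 15)² = -(-10)*15² = -(-10)*225 = -5*(-450) = 2250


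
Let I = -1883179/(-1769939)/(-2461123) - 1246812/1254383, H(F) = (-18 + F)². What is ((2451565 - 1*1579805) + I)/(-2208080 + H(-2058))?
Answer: 4763412810283516460586639/11483960108715344090591296 ≈ 0.41479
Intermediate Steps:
I = -5431162291289161121/5464139489590951351 (I = -1883179*(-1/1769939)*(-1/2461123) - 1246812*1/1254383 = (1883179/1769939)*(-1/2461123) - 1246812/1254383 = -1883179/4356037581497 - 1246812/1254383 = -5431162291289161121/5464139489590951351 ≈ -0.99397)
((2451565 - 1*1579805) + I)/(-2208080 + H(-2058)) = ((2451565 - 1*1579805) - 5431162291289161121/5464139489590951351)/(-2208080 + (-18 - 2058)²) = ((2451565 - 1579805) - 5431162291289161121/5464139489590951351)/(-2208080 + (-2076)²) = (871760 - 5431162291289161121/5464139489590951351)/(-2208080 + 4309776) = (4763412810283516460586639/5464139489590951351)/2101696 = (4763412810283516460586639/5464139489590951351)*(1/2101696) = 4763412810283516460586639/11483960108715344090591296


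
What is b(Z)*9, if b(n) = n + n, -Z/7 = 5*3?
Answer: -1890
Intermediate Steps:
Z = -105 (Z = -35*3 = -7*15 = -105)
b(n) = 2*n
b(Z)*9 = (2*(-105))*9 = -210*9 = -1890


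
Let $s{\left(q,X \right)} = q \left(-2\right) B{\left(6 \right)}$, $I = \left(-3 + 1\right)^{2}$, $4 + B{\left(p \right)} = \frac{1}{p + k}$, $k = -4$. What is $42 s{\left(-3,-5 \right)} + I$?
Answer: $-878$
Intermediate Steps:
$B{\left(p \right)} = -4 + \frac{1}{-4 + p}$ ($B{\left(p \right)} = -4 + \frac{1}{p - 4} = -4 + \frac{1}{-4 + p}$)
$I = 4$ ($I = \left(-2\right)^{2} = 4$)
$s{\left(q,X \right)} = 7 q$ ($s{\left(q,X \right)} = q \left(-2\right) \frac{17 - 24}{-4 + 6} = - 2 q \frac{17 - 24}{2} = - 2 q \frac{1}{2} \left(-7\right) = - 2 q \left(- \frac{7}{2}\right) = 7 q$)
$42 s{\left(-3,-5 \right)} + I = 42 \cdot 7 \left(-3\right) + 4 = 42 \left(-21\right) + 4 = -882 + 4 = -878$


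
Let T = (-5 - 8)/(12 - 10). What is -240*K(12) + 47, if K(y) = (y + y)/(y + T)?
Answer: -11003/11 ≈ -1000.3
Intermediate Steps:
T = -13/2 ≈ -6.5000
K(y) = 2*y/(-13/2 + y) (K(y) = (y + y)/(y - 13/2) = (2*y)/(-13/2 + y) = 2*y/(-13/2 + y))
-240*K(12) + 47 = -960*12/(-13 + 2*12) + 47 = -960*12/(-13 + 24) + 47 = -960*12/11 + 47 = -240*48/11 + 47 = -11520/11 + 47 = -11003/11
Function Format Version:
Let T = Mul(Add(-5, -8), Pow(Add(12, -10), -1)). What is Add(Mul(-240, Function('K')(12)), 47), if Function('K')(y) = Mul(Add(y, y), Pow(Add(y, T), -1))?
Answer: Rational(-11003, 11) ≈ -1000.3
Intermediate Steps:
T = Rational(-13, 2) (T = Mul(-13, Pow(2, -1)) = Mul(-13, Rational(1, 2)) = Rational(-13, 2) ≈ -6.5000)
Function('K')(y) = Mul(2, y, Pow(Add(Rational(-13, 2), y), -1)) (Function('K')(y) = Mul(Add(y, y), Pow(Add(y, Rational(-13, 2)), -1)) = Mul(Mul(2, y), Pow(Add(Rational(-13, 2), y), -1)) = Mul(2, y, Pow(Add(Rational(-13, 2), y), -1)))
Add(Mul(-240, Function('K')(12)), 47) = Add(Mul(-240, Mul(4, 12, Pow(Add(-13, Mul(2, 12)), -1))), 47) = Add(Mul(-240, Mul(4, 12, Pow(Add(-13, 24), -1))), 47) = Add(Mul(-240, Mul(4, 12, Pow(11, -1))), 47) = Add(Mul(-240, Mul(4, 12, Rational(1, 11))), 47) = Add(Mul(-240, Rational(48, 11)), 47) = Add(Rational(-11520, 11), 47) = Rational(-11003, 11)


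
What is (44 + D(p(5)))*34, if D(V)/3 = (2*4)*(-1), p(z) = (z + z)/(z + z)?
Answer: 680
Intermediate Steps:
p(z) = 1 (p(z) = (2*z)/((2*z)) = (2*z)*(1/(2*z)) = 1)
D(V) = -24 (D(V) = 3*((2*4)*(-1)) = 3*(8*(-1)) = 3*(-8) = -24)
(44 + D(p(5)))*34 = (44 - 24)*34 = 20*34 = 680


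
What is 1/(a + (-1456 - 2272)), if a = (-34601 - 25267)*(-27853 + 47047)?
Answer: -1/1149110120 ≈ -8.7024e-10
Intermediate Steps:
a = -1149106392 (a = -59868*19194 = -1149106392)
1/(a + (-1456 - 2272)) = 1/(-1149106392 + (-1456 - 2272)) = 1/(-1149106392 - 3728) = 1/(-1149110120) = -1/1149110120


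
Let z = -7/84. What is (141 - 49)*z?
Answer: -23/3 ≈ -7.6667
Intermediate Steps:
z = -1/12 (z = -7*1/84 = -1/12 ≈ -0.083333)
(141 - 49)*z = (141 - 49)*(-1/12) = 92*(-1/12) = -23/3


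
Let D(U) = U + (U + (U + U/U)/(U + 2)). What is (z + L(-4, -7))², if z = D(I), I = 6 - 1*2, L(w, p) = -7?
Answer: 121/36 ≈ 3.3611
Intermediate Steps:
I = 4 (I = 6 - 2 = 4)
D(U) = 2*U + (1 + U)/(2 + U) (D(U) = U + (U + (U + 1)/(2 + U)) = U + (U + (1 + U)/(2 + U)) = 2*U + (1 + U)/(2 + U))
z = 53/6 (z = (1 + 2*4² + 5*4)/(2 + 4) = (1 + 2*16 + 20)/6 = (1 + 32 + 20)/6 = (⅙)*53 = 53/6 ≈ 8.8333)
(z + L(-4, -7))² = (53/6 - 7)² = (11/6)² = 121/36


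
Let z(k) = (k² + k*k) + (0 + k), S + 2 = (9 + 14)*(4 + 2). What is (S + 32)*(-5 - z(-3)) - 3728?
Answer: -7088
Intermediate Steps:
S = 136 (S = -2 + (9 + 14)*(4 + 2) = -2 + 23*6 = -2 + 138 = 136)
z(k) = k + 2*k² (z(k) = (k² + k²) + k = 2*k² + k = k + 2*k²)
(S + 32)*(-5 - z(-3)) - 3728 = (136 + 32)*(-5 - (-3)*(1 + 2*(-3))) - 3728 = 168*(-5 - (-3)*(1 - 6)) - 3728 = 168*(-5 - (-3)*(-5)) - 3728 = 168*(-5 - 1*15) - 3728 = 168*(-5 - 15) - 3728 = 168*(-20) - 3728 = -3360 - 3728 = -7088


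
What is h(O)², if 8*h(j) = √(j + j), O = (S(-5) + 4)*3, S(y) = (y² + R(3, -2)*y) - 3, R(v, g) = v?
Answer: 33/32 ≈ 1.0313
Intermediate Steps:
S(y) = -3 + y² + 3*y (S(y) = (y² + 3*y) - 3 = -3 + y² + 3*y)
O = 33 (O = ((-3 + (-5)² + 3*(-5)) + 4)*3 = ((-3 + 25 - 15) + 4)*3 = (7 + 4)*3 = 11*3 = 33)
h(j) = √2*√j/8 (h(j) = √(j + j)/8 = √(2*j)/8 = (√2*√j)/8 = √2*√j/8)
h(O)² = (√2*√33/8)² = (√66/8)² = 33/32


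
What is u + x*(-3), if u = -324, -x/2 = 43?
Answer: -66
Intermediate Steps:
x = -86 (x = -2*43 = -86)
u + x*(-3) = -324 - 86*(-3) = -324 + 258 = -66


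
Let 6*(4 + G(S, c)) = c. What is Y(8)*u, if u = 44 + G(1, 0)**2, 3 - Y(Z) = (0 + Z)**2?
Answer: -3660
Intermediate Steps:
G(S, c) = -4 + c/6
Y(Z) = 3 - Z**2 (Y(Z) = 3 - (0 + Z)**2 = 3 - Z**2)
u = 60 (u = 44 + (-4 + (1/6)*0)**2 = 44 + (-4 + 0)**2 = 44 + (-4)**2 = 44 + 16 = 60)
Y(8)*u = (3 - 1*8**2)*60 = (3 - 1*64)*60 = (3 - 64)*60 = -61*60 = -3660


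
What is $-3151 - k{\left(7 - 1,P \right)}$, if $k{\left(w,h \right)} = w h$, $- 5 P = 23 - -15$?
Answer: $- \frac{15527}{5} \approx -3105.4$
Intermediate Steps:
$P = - \frac{38}{5}$ ($P = - \frac{23 - -15}{5} = - \frac{23 + 15}{5} = \left(- \frac{1}{5}\right) 38 = - \frac{38}{5} \approx -7.6$)
$k{\left(w,h \right)} = h w$
$-3151 - k{\left(7 - 1,P \right)} = -3151 - - \frac{38 \left(7 - 1\right)}{5} = -3151 - \left(- \frac{38}{5}\right) 6 = -3151 - - \frac{228}{5} = -3151 + \frac{228}{5} = - \frac{15527}{5}$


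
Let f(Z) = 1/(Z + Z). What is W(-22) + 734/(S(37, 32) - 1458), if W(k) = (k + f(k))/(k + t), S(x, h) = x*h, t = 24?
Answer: -165049/12056 ≈ -13.690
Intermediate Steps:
f(Z) = 1/(2*Z)
S(x, h) = h*x
W(k) = (k + 1/(2*k))/(24 + k) (W(k) = (k + 1/(2*k))/(k + 24) = (k + 1/(2*k))/(24 + k))
W(-22) + 734/(S(37, 32) - 1458) = (1/2 + (-22)**2)/((-22)*(24 - 22)) + 734/(32*37 - 1458) = -1/22*(1/2 + 484)/2 + 734/(1184 - 1458) = -1/22*1/2*969/2 + 734/(-274) = -969/88 - 1/274*734 = -969/88 - 367/137 = -165049/12056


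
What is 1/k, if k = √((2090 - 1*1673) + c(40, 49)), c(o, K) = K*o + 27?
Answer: √601/1202 ≈ 0.020395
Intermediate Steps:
c(o, K) = 27 + K*o
k = 2*√601 (k = √((2090 - 1*1673) + (27 + 49*40)) = √((2090 - 1673) + (27 + 1960)) = √(417 + 1987) = √2404 = 2*√601 ≈ 49.031)
1/k = 1/(2*√601) = √601/1202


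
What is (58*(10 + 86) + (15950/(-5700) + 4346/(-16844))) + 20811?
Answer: 6330938648/240027 ≈ 26376.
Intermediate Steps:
(58*(10 + 86) + (15950/(-5700) + 4346/(-16844))) + 20811 = (58*96 + (15950*(-1/5700) + 4346*(-1/16844))) + 20811 = (5568 + (-319/114 - 2173/8422)) + 20811 = (5568 - 733585/240027) + 20811 = 1335736751/240027 + 20811 = 6330938648/240027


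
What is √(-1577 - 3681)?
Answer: I*√5258 ≈ 72.512*I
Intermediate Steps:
√(-1577 - 3681) = √(-5258) = I*√5258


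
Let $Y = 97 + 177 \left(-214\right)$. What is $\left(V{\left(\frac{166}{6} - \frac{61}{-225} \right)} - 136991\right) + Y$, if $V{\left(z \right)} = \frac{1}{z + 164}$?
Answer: $- \frac{7547703367}{43186} \approx -1.7477 \cdot 10^{5}$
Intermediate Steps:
$V{\left(z \right)} = \frac{1}{164 + z}$
$Y = -37781$ ($Y = 97 - 37878 = -37781$)
$\left(V{\left(\frac{166}{6} - \frac{61}{-225} \right)} - 136991\right) + Y = \left(\frac{1}{164 + \left(\frac{166}{6} - \frac{61}{-225}\right)} - 136991\right) - 37781 = \left(\frac{1}{164 + \left(166 \cdot \frac{1}{6} - - \frac{61}{225}\right)} - 136991\right) - 37781 = \left(\frac{1}{164 + \left(\frac{83}{3} + \frac{61}{225}\right)} - 136991\right) - 37781 = \left(\frac{1}{164 + \frac{6286}{225}} - 136991\right) - 37781 = \left(\frac{1}{\frac{43186}{225}} - 136991\right) - 37781 = \left(\frac{225}{43186} - 136991\right) - 37781 = - \frac{5916093101}{43186} - 37781 = - \frac{7547703367}{43186}$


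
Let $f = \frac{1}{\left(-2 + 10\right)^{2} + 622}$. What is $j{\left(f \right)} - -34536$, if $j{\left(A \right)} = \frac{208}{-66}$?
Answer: $\frac{1139584}{33} \approx 34533.0$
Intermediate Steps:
$f = \frac{1}{686}$ ($f = \frac{1}{8^{2} + 622} = \frac{1}{64 + 622} = \frac{1}{686} \approx 0.0014577$)
$j{\left(A \right)} = - \frac{104}{33}$ ($j{\left(A \right)} = 208 \left(- \frac{1}{66}\right) = - \frac{104}{33}$)
$j{\left(f \right)} - -34536 = - \frac{104}{33} - -34536 = - \frac{104}{33} + 34536 = \frac{1139584}{33}$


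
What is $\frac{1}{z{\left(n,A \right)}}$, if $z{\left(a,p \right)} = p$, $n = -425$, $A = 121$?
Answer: $\frac{1}{121} \approx 0.0082645$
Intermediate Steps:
$\frac{1}{z{\left(n,A \right)}} = \frac{1}{121}$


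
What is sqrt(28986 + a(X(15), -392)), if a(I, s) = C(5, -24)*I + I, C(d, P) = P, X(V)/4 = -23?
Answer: sqrt(31102) ≈ 176.36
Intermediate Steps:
X(V) = -92 (X(V) = 4*(-23) = -92)
a(I, s) = -23*I (a(I, s) = -24*I + I = -23*I)
sqrt(28986 + a(X(15), -392)) = sqrt(28986 - 23*(-92)) = sqrt(28986 + 2116) = sqrt(31102)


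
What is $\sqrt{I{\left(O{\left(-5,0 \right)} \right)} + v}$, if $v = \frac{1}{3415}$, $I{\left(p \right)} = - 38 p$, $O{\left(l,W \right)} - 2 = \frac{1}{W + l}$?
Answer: $\frac{i \sqrt{31907711}}{683} \approx 8.2704 i$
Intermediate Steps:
$O{\left(l,W \right)} = 2 + \frac{1}{W + l}$
$v = \frac{1}{3415} \approx 0.00029283$
$\sqrt{I{\left(O{\left(-5,0 \right)} \right)} + v} = \sqrt{- 38 \frac{1 + 2 \cdot 0 + 2 \left(-5\right)}{0 - 5} + \frac{1}{3415}} = \sqrt{- 38 \frac{1 + 0 - 10}{-5} + \frac{1}{3415}} = \sqrt{- 38 \left(\left(- \frac{1}{5}\right) \left(-9\right)\right) + \frac{1}{3415}} = \sqrt{\left(-38\right) \frac{9}{5} + \frac{1}{3415}} = \sqrt{- \frac{342}{5} + \frac{1}{3415}} = \sqrt{- \frac{46717}{683}} = \frac{i \sqrt{31907711}}{683}$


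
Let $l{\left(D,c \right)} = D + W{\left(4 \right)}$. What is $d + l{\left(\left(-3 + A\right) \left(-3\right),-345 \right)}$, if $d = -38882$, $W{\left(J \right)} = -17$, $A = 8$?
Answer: $-38914$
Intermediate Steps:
$l{\left(D,c \right)} = -17 + D$ ($l{\left(D,c \right)} = D - 17 = -17 + D$)
$d + l{\left(\left(-3 + A\right) \left(-3\right),-345 \right)} = -38882 - \left(17 - \left(-3 + 8\right) \left(-3\right)\right) = -38882 + \left(-17 + 5 \left(-3\right)\right) = -38882 - 32 = -38914$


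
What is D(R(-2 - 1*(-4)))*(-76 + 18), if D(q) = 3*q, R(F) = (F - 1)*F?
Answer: -348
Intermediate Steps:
R(F) = F*(-1 + F) (R(F) = (-1 + F)*F = F*(-1 + F))
D(R(-2 - 1*(-4)))*(-76 + 18) = (3*((-2 - 1*(-4))*(-1 + (-2 - 1*(-4)))))*(-76 + 18) = (3*((-2 + 4)*(-1 + (-2 + 4))))*(-58) = (3*(2*(-1 + 2)))*(-58) = (3*(2*1))*(-58) = (3*2)*(-58) = 6*(-58) = -348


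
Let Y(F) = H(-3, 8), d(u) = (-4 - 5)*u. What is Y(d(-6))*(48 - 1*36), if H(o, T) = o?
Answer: -36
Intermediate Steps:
d(u) = -9*u
Y(F) = -3
Y(d(-6))*(48 - 1*36) = -3*(48 - 1*36) = -3*(48 - 36) = -3*12 = -36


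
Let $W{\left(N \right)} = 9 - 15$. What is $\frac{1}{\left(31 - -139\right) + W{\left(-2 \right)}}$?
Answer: $\frac{1}{164} \approx 0.0060976$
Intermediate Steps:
$W{\left(N \right)} = -6$ ($W{\left(N \right)} = 9 - 15 = -6$)
$\frac{1}{\left(31 - -139\right) + W{\left(-2 \right)}} = \frac{1}{\left(31 - -139\right) - 6} = \frac{1}{\left(31 + 139\right) - 6} = \frac{1}{170 - 6} = \frac{1}{164}$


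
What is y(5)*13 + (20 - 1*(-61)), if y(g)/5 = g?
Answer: 406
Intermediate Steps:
y(g) = 5*g
y(5)*13 + (20 - 1*(-61)) = (5*5)*13 + (20 - 1*(-61)) = 25*13 + (20 + 61) = 325 + 81 = 406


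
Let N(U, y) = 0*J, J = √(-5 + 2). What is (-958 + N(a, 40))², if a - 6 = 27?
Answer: 917764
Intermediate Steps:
a = 33 (a = 6 + 27 = 33)
J = I*√3 (J = √(-3) = I*√3 ≈ 1.732*I)
N(U, y) = 0 (N(U, y) = 0*(I*√3) = 0)
(-958 + N(a, 40))² = (-958 + 0)² = (-958)² = 917764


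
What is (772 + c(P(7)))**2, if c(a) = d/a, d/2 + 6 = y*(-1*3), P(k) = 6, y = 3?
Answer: 588289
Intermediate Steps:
d = -30 (d = -12 + 2*(3*(-1*3)) = -12 + 2*(3*(-3)) = -12 + 2*(-9) = -12 - 18 = -30)
c(a) = -30/a
(772 + c(P(7)))**2 = (772 - 30/6)**2 = (772 - 30*1/6)**2 = (772 - 5)**2 = 767**2 = 588289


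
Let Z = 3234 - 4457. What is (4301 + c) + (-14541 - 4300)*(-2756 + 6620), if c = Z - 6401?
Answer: -72804947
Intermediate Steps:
Z = -1223
c = -7624 (c = -1223 - 6401 = -7624)
(4301 + c) + (-14541 - 4300)*(-2756 + 6620) = (4301 - 7624) + (-14541 - 4300)*(-2756 + 6620) = -3323 - 18841*3864 = -3323 - 72801624 = -72804947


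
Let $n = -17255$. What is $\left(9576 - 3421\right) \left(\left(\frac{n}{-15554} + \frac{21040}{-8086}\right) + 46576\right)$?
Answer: $\frac{2575278029808905}{8983546} \approx 2.8667 \cdot 10^{8}$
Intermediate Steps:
$\left(9576 - 3421\right) \left(\left(\frac{n}{-15554} + \frac{21040}{-8086}\right) + 46576\right) = \left(9576 - 3421\right) \left(\left(- \frac{17255}{-15554} + \frac{21040}{-8086}\right) + 46576\right) = 6155 \left(\left(\left(-17255\right) \left(- \frac{1}{15554}\right) + 21040 \left(- \frac{1}{8086}\right)\right) + 46576\right) = 6155 \left(\left(\frac{2465}{2222} - \frac{10520}{4043}\right) + 46576\right) = 6155 \left(- \frac{13409445}{8983546} + 46576\right) = 6155 \cdot \frac{418404229051}{8983546} = \frac{2575278029808905}{8983546}$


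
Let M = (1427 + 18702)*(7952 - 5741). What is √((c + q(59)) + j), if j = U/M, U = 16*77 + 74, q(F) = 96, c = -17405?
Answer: I*√34284187538057050935/44505219 ≈ 131.56*I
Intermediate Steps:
M = 44505219 (M = 20129*2211 = 44505219)
U = 1306 (U = 1232 + 74 = 1306)
j = 1306/44505219 ≈ 2.9345e-5
√((c + q(59)) + j) = √((-17405 + 96) + 1306/44505219) = √(-17309 + 1306/44505219) = √(-770340834365/44505219) = I*√34284187538057050935/44505219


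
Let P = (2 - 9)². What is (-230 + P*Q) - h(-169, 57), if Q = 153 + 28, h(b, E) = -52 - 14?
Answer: 8705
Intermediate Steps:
h(b, E) = -66
Q = 181
P = 49 (P = (-7)² = 49)
(-230 + P*Q) - h(-169, 57) = (-230 + 49*181) - 1*(-66) = (-230 + 8869) + 66 = 8639 + 66 = 8705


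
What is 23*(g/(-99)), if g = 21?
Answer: -161/33 ≈ -4.8788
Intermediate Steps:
23*(g/(-99)) = 23*(21/(-99)) = 23*(21*(-1/99)) = 23*(-7/33) = -161/33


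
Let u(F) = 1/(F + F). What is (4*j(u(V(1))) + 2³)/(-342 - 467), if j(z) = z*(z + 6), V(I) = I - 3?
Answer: -9/3236 ≈ -0.0027812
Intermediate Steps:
V(I) = -3 + I
u(F) = 1/(2*F)
j(z) = z*(6 + z)
(4*j(u(V(1))) + 2³)/(-342 - 467) = (4*((1/(2*(-3 + 1)))*(6 + 1/(2*(-3 + 1)))) + 2³)/(-342 - 467) = (4*(((½)/(-2))*(6 + (½)/(-2))) + 8)/(-809) = (4*(((½)*(-½))*(6 + (½)*(-½))) + 8)*(-1/809) = (4*(-(6 - ¼)/4) + 8)*(-1/809) = (4*(-¼*23/4) + 8)*(-1/809) = (4*(-23/16) + 8)*(-1/809) = (-23/4 + 8)*(-1/809) = (9/4)*(-1/809) = -9/3236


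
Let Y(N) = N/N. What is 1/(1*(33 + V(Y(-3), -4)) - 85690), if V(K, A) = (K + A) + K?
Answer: -1/85659 ≈ -1.1674e-5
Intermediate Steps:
Y(N) = 1
V(K, A) = A + 2*K (V(K, A) = (A + K) + K = A + 2*K)
1/(1*(33 + V(Y(-3), -4)) - 85690) = 1/(1*(33 + (-4 + 2*1)) - 85690) = 1/(1*(33 + (-4 + 2)) - 85690) = 1/(1*(33 - 2) - 85690) = 1/(1*31 - 85690) = 1/(31 - 85690) = 1/(-85659) = -1/85659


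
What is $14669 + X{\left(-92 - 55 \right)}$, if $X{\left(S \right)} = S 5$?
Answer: $13934$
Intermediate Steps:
$X{\left(S \right)} = 5 S$
$14669 + X{\left(-92 - 55 \right)} = 14669 + 5 \left(-92 - 55\right) = 14669 + 5 \left(-147\right) = 14669 - 735 = 13934$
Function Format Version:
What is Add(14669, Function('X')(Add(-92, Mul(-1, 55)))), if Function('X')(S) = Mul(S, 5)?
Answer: 13934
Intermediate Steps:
Function('X')(S) = Mul(5, S)
Add(14669, Function('X')(Add(-92, Mul(-1, 55)))) = Add(14669, Mul(5, Add(-92, Mul(-1, 55)))) = Add(14669, Mul(5, Add(-92, -55))) = Add(14669, Mul(5, -147)) = Add(14669, -735) = 13934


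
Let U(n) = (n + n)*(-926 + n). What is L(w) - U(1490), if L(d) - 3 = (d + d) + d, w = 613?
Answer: -1678878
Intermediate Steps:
U(n) = 2*n*(-926 + n) (U(n) = (2*n)*(-926 + n) = 2*n*(-926 + n))
L(d) = 3 + 3*d (L(d) = 3 + ((d + d) + d) = 3 + (2*d + d) = 3 + 3*d)
L(w) - U(1490) = (3 + 3*613) - 2*1490*(-926 + 1490) = (3 + 1839) - 2*1490*564 = 1842 - 1*1680720 = 1842 - 1680720 = -1678878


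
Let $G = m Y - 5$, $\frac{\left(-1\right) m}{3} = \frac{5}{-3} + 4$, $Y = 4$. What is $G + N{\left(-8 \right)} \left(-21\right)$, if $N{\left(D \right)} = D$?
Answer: $135$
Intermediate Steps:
$m = -7$ ($m = - 3 \left(\frac{5}{-3} + 4\right) = - 3 \left(5 \left(- \frac{1}{3}\right) + 4\right) = - 3 \left(- \frac{5}{3} + 4\right) = \left(-3\right) \frac{7}{3} = -7$)
$G = -33$ ($G = \left(-7\right) 4 - 5 = -28 - 5 = -33$)
$G + N{\left(-8 \right)} \left(-21\right) = -33 - -168 = -33 + 168 = 135$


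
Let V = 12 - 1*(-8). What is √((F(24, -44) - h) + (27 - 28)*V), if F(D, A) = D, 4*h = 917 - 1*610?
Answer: I*√291/2 ≈ 8.5294*I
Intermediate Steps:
V = 20 (V = 12 + 8 = 20)
h = 307/4 (h = (917 - 1*610)/4 = (917 - 610)/4 = (¼)*307 = 307/4 ≈ 76.750)
√((F(24, -44) - h) + (27 - 28)*V) = √((24 - 1*307/4) + (27 - 28)*20) = √((24 - 307/4) - 1*20) = √(-211/4 - 20) = √(-291/4) = I*√291/2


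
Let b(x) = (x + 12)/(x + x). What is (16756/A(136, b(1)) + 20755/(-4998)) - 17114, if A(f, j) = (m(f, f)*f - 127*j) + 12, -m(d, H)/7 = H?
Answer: -353868528411/20671966 ≈ -17118.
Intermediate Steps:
m(d, H) = -7*H
b(x) = (12 + x)/(2*x) (b(x) = (12 + x)/((2*x)) = (12 + x)*(1/(2*x)) = (12 + x)/(2*x))
A(f, j) = 12 - 127*j - 7*f² (A(f, j) = ((-7*f)*f - 127*j) + 12 = (-7*f² - 127*j) + 12 = (-127*j - 7*f²) + 12 = 12 - 127*j - 7*f²)
(16756/A(136, b(1)) + 20755/(-4998)) - 17114 = (16756/(12 - 127*(12 + 1)/(2*1) - 7*136²) + 20755/(-4998)) - 17114 = (16756/(12 - 127*13/2 - 7*18496) + 20755*(-1/4998)) - 17114 = (16756/(12 - 127*13/2 - 129472) - 2965/714) - 17114 = (16756/(12 - 1651/2 - 129472) - 2965/714) - 17114 = (16756/(-260571/2) - 2965/714) - 17114 = (16756*(-2/260571) - 2965/714) - 17114 = (-33512/260571 - 2965/714) - 17114 = -88502287/20671966 - 17114 = -353868528411/20671966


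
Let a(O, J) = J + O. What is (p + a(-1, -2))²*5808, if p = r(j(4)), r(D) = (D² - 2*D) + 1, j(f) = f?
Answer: 209088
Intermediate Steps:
r(D) = 1 + D² - 2*D
p = 9 (p = 1 + 4² - 2*4 = 1 + 16 - 8 = 9)
(p + a(-1, -2))²*5808 = (9 + (-2 - 1))²*5808 = (9 - 3)²*5808 = 6²*5808 = 36*5808 = 209088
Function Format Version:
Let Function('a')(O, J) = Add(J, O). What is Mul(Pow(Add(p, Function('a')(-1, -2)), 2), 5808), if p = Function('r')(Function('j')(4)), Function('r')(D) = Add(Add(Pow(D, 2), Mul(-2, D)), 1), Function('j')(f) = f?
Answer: 209088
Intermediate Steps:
Function('r')(D) = Add(1, Pow(D, 2), Mul(-2, D))
p = 9 (p = Add(1, Pow(4, 2), Mul(-2, 4)) = Add(1, 16, -8) = 9)
Mul(Pow(Add(p, Function('a')(-1, -2)), 2), 5808) = Mul(Pow(Add(9, Add(-2, -1)), 2), 5808) = Mul(Pow(Add(9, -3), 2), 5808) = Mul(Pow(6, 2), 5808) = Mul(36, 5808) = 209088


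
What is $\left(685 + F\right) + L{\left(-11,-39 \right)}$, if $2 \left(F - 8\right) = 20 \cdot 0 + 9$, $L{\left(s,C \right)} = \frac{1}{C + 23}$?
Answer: $\frac{11159}{16} \approx 697.44$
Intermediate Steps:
$L{\left(s,C \right)} = \frac{1}{23 + C}$
$F = \frac{25}{2}$ ($F = 8 + \frac{20 \cdot 0 + 9}{2} = 8 + \frac{0 + 9}{2} = 8 + \frac{1}{2} \cdot 9 = 8 + \frac{9}{2} = \frac{25}{2} \approx 12.5$)
$\left(685 + F\right) + L{\left(-11,-39 \right)} = \left(685 + \frac{25}{2}\right) + \frac{1}{23 - 39} = \frac{1395}{2} + \frac{1}{-16} = \frac{1395}{2} - \frac{1}{16} = \frac{11159}{16}$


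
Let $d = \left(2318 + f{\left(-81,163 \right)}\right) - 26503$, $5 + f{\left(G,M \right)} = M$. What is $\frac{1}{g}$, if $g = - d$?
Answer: $\frac{1}{24027} \approx 4.162 \cdot 10^{-5}$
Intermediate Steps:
$f{\left(G,M \right)} = -5 + M$
$d = -24027$ ($d = \left(2318 + \left(-5 + 163\right)\right) - 26503 = \left(2318 + 158\right) - 26503 = 2476 - 26503 = -24027$)
$g = 24027$ ($g = \left(-1\right) \left(-24027\right) = 24027$)
$\frac{1}{g} = \frac{1}{24027}$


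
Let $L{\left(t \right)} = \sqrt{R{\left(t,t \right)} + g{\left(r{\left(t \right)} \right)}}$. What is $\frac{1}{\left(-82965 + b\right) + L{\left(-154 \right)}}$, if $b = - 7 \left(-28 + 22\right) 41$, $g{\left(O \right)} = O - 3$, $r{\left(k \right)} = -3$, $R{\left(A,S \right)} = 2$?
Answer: $- \frac{81243}{6600425053} - \frac{2 i}{6600425053} \approx -1.2309 \cdot 10^{-5} - 3.0301 \cdot 10^{-10} i$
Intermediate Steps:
$g{\left(O \right)} = -3 + O$
$b = 1722$ ($b = \left(-7\right) \left(-6\right) 41 = 42 \cdot 41 = 1722$)
$L{\left(t \right)} = 2 i$ ($L{\left(t \right)} = \sqrt{2 - 6} = \sqrt{-4} = 2 i$)
$\frac{1}{\left(-82965 + b\right) + L{\left(-154 \right)}} = \frac{1}{\left(-82965 + 1722\right) + 2 i} = \frac{1}{-81243 + 2 i} = \frac{-81243 - 2 i}{6600425053}$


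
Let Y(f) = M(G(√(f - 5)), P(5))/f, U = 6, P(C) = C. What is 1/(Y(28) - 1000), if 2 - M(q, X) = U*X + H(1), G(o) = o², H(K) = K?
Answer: -28/28029 ≈ -0.00099896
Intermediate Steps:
M(q, X) = 1 - 6*X (M(q, X) = 2 - (6*X + 1) = 2 - (1 + 6*X) = 2 + (-1 - 6*X) = 1 - 6*X)
Y(f) = -29/f (Y(f) = (1 - 6*5)/f = (1 - 30)/f = -29/f)
1/(Y(28) - 1000) = 1/(-29/28 - 1000) = 1/(-28029/28) = -28/28029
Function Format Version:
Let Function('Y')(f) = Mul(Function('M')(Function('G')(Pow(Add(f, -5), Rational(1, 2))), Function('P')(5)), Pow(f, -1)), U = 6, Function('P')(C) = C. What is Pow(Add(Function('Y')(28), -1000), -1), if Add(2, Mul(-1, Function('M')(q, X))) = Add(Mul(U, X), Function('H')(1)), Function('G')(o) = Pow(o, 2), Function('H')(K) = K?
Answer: Rational(-28, 28029) ≈ -0.00099896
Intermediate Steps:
Function('M')(q, X) = Add(1, Mul(-6, X)) (Function('M')(q, X) = Add(2, Mul(-1, Add(Mul(6, X), 1))) = Add(2, Mul(-1, Add(1, Mul(6, X)))) = Add(2, Add(-1, Mul(-6, X))) = Add(1, Mul(-6, X)))
Function('Y')(f) = Mul(-29, Pow(f, -1)) (Function('Y')(f) = Mul(Add(1, Mul(-6, 5)), Pow(f, -1)) = Mul(Add(1, -30), Pow(f, -1)) = Mul(-29, Pow(f, -1)))
Pow(Add(Function('Y')(28), -1000), -1) = Pow(Add(Mul(-29, Pow(28, -1)), -1000), -1) = Pow(Add(Mul(-29, Rational(1, 28)), -1000), -1) = Pow(Add(Rational(-29, 28), -1000), -1) = Pow(Rational(-28029, 28), -1) = Rational(-28, 28029)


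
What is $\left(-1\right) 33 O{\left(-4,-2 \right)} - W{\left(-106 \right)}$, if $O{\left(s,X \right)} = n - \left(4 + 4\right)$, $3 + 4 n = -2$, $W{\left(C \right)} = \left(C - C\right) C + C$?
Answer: $\frac{1645}{4} \approx 411.25$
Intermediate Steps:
$W{\left(C \right)} = C$ ($W{\left(C \right)} = 0 C + C = 0 + C = C$)
$n = - \frac{5}{4}$ ($n = - \frac{3}{4} + \frac{1}{4} \left(-2\right) = - \frac{3}{4} - \frac{1}{2} = - \frac{5}{4} \approx -1.25$)
$O{\left(s,X \right)} = - \frac{37}{4}$ ($O{\left(s,X \right)} = - \frac{5}{4} - \left(4 + 4\right) = - \frac{5}{4} - 8 = - \frac{37}{4}$)
$\left(-1\right) 33 O{\left(-4,-2 \right)} - W{\left(-106 \right)} = \left(-1\right) 33 \left(- \frac{37}{4}\right) - -106 = \left(-33\right) \left(- \frac{37}{4}\right) + 106 = \frac{1221}{4} + 106 = \frac{1645}{4}$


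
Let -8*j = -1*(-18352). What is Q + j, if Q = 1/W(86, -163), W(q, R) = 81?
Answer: -185813/81 ≈ -2294.0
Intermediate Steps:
j = -2294 (j = -(-1)*(-18352)/8 = -⅛*18352 = -2294)
Q = 1/81 ≈ 0.012346
Q + j = 1/81 - 2294 = -185813/81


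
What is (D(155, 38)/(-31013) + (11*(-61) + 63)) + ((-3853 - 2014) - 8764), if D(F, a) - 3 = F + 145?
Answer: -472607410/31013 ≈ -15239.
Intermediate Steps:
D(F, a) = 148 + F (D(F, a) = 3 + (F + 145) = 3 + (145 + F) = 148 + F)
(D(155, 38)/(-31013) + (11*(-61) + 63)) + ((-3853 - 2014) - 8764) = ((148 + 155)/(-31013) + (11*(-61) + 63)) + ((-3853 - 2014) - 8764) = (303*(-1/31013) + (-671 + 63)) + (-5867 - 8764) = (-303/31013 - 608) - 14631 = -18856207/31013 - 14631 = -472607410/31013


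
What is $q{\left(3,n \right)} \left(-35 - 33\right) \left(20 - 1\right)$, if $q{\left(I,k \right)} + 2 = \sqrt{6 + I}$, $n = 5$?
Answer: $-1292$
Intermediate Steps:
$q{\left(I,k \right)} = -2 + \sqrt{6 + I}$
$q{\left(3,n \right)} \left(-35 - 33\right) \left(20 - 1\right) = \left(-2 + \sqrt{6 + 3}\right) \left(-35 - 33\right) \left(20 - 1\right) = \left(-2 + \sqrt{9}\right) \left(\left(-68\right) 19\right) = \left(-2 + 3\right) \left(-1292\right) = 1 \left(-1292\right) = -1292$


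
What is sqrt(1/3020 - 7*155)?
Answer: I*sqrt(2473907745)/1510 ≈ 32.939*I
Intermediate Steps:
sqrt(1/3020 - 7*155) = sqrt(1/3020 - 1085) = sqrt(-3276699/3020) = I*sqrt(2473907745)/1510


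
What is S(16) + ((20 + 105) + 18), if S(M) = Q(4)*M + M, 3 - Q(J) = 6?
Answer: 111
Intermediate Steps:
Q(J) = -3 (Q(J) = 3 - 1*6 = 3 - 6 = -3)
S(M) = -2*M (S(M) = -3*M + M = -2*M)
S(16) + ((20 + 105) + 18) = -2*16 + ((20 + 105) + 18) = -32 + (125 + 18) = -32 + 143 = 111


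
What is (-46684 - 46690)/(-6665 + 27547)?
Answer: -46687/10441 ≈ -4.4715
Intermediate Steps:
(-46684 - 46690)/(-6665 + 27547) = -93374/20882 = -93374*1/20882 = -46687/10441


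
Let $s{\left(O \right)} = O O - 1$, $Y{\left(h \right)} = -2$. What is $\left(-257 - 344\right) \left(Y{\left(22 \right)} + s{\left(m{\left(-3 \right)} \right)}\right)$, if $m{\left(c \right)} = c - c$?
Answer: $1803$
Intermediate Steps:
$m{\left(c \right)} = 0$
$s{\left(O \right)} = -1 + O^{2}$ ($s{\left(O \right)} = O^{2} - 1 = -1 + O^{2}$)
$\left(-257 - 344\right) \left(Y{\left(22 \right)} + s{\left(m{\left(-3 \right)} \right)}\right) = \left(-257 - 344\right) \left(-2 - \left(1 - 0^{2}\right)\right) = - 601 \left(-2 + \left(-1 + 0\right)\right) = - 601 \left(-2 - 1\right) = \left(-601\right) \left(-3\right) = 1803$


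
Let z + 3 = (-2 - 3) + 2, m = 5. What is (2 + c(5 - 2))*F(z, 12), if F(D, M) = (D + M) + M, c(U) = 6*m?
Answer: 576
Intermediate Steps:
c(U) = 30 (c(U) = 6*5 = 30)
z = -6 (z = -3 + ((-2 - 3) + 2) = -3 + (-5 + 2) = -3 - 3 = -6)
F(D, M) = D + 2*M
(2 + c(5 - 2))*F(z, 12) = (2 + 30)*(-6 + 2*12) = 32*(-6 + 24) = 32*18 = 576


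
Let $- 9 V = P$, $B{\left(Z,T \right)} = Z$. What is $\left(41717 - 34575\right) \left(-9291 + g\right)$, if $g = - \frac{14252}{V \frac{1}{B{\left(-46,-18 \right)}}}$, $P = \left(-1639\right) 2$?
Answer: $- \frac{87687940470}{1639} \approx -5.3501 \cdot 10^{7}$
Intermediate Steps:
$P = -3278$
$V = \frac{3278}{9}$ ($V = \left(- \frac{1}{9}\right) \left(-3278\right) = \frac{3278}{9} \approx 364.22$)
$g = \frac{2950164}{1639}$ ($g = - \frac{14252}{\frac{3278}{9} \frac{1}{-46}} = - \frac{14252}{\frac{3278}{9} \left(- \frac{1}{46}\right)} = - \frac{14252}{- \frac{1639}{207}} = \left(-14252\right) \left(- \frac{207}{1639}\right) = \frac{2950164}{1639} \approx 1800.0$)
$\left(41717 - 34575\right) \left(-9291 + g\right) = \left(41717 - 34575\right) \left(-9291 + \frac{2950164}{1639}\right) = 7142 \left(- \frac{12277785}{1639}\right) = - \frac{87687940470}{1639}$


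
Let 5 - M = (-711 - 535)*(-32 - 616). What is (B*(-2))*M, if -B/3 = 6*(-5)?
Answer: 145332540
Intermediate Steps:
B = 90 (B = -18*(-5) = -3*(-30) = 90)
M = -807403 (M = 5 - (-711 - 535)*(-32 - 616) = 5 - (-1246)*(-648) = 5 - 1*807408 = 5 - 807408 = -807403)
(B*(-2))*M = (90*(-2))*(-807403) = -180*(-807403) = 145332540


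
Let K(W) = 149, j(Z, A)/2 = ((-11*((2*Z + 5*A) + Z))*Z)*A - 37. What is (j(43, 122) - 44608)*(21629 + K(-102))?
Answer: -1858407118700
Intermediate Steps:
j(Z, A) = -74 + 2*A*Z*(-55*A - 33*Z) (j(Z, A) = 2*(((-11*((2*Z + 5*A) + Z))*Z)*A - 37) = 2*(((-11*(3*Z + 5*A))*Z)*A - 37) = 2*(((-55*A - 33*Z)*Z)*A - 37) = 2*((Z*(-55*A - 33*Z))*A - 37) = 2*(A*Z*(-55*A - 33*Z) - 37) = 2*(-37 + A*Z*(-55*A - 33*Z)) = -74 + 2*A*Z*(-55*A - 33*Z))
(j(43, 122) - 44608)*(21629 + K(-102)) = ((-74 - 110*43*122**2 - 66*122*43**2) - 44608)*(21629 + 149) = ((-74 - 110*43*14884 - 66*122*1849) - 44608)*21778 = ((-74 - 70401320 - 14888148) - 44608)*21778 = (-85289542 - 44608)*21778 = -85334150*21778 = -1858407118700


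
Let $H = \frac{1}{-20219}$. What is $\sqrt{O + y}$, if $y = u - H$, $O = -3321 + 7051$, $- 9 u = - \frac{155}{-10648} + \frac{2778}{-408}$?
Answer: $\frac{\sqrt{929281188932501109738}}{499085796} \approx 61.08$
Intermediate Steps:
$u = \frac{409957}{543048}$ ($u = - \frac{- \frac{155}{-10648} + \frac{2778}{-408}}{9} = - \frac{\left(-155\right) \left(- \frac{1}{10648}\right) + 2778 \left(- \frac{1}{408}\right)}{9} = - \frac{\frac{155}{10648} - \frac{463}{68}}{9} = \left(- \frac{1}{9}\right) \left(- \frac{1229871}{181016}\right) = \frac{409957}{543048} \approx 0.75492$)
$H = - \frac{1}{20219} \approx -4.9458 \cdot 10^{-5}$
$O = 3730$
$y = \frac{8289463631}{10979887512}$ ($y = \frac{409957}{543048} - - \frac{1}{20219} = \frac{409957}{543048} + \frac{1}{20219} = \frac{8289463631}{10979887512} \approx 0.75497$)
$\sqrt{O + y} = \sqrt{3730 + \frac{8289463631}{10979887512}} = \sqrt{\frac{40963269883391}{10979887512}} = \frac{\sqrt{929281188932501109738}}{499085796}$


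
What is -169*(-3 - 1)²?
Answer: -2704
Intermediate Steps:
-169*(-3 - 1)² = -169*(-4)² = -169*16 = -2704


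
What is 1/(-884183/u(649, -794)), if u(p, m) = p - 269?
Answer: -380/884183 ≈ -0.00042978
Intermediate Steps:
u(p, m) = -269 + p
1/(-884183/u(649, -794)) = 1/(-884183/(-269 + 649)) = 1/(-884183/380) = -380/884183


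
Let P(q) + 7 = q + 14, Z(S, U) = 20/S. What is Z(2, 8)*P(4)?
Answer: 110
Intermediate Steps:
P(q) = 7 + q (P(q) = -7 + (q + 14) = -7 + (14 + q) = 7 + q)
Z(2, 8)*P(4) = (20/2)*(7 + 4) = (20*(½))*11 = 10*11 = 110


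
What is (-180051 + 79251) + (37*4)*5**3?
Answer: -82300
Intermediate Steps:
(-180051 + 79251) + (37*4)*5**3 = -100800 + 148*125 = -100800 + 18500 = -82300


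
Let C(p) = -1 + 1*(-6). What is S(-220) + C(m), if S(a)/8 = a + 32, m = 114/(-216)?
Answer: -1511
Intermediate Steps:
m = -19/36 (m = 114*(-1/216) = -19/36 ≈ -0.52778)
C(p) = -7 (C(p) = -1 - 6 = -7)
S(a) = 256 + 8*a (S(a) = 8*(a + 32) = 8*(32 + a) = 256 + 8*a)
S(-220) + C(m) = (256 + 8*(-220)) - 7 = (256 - 1760) - 7 = -1504 - 7 = -1511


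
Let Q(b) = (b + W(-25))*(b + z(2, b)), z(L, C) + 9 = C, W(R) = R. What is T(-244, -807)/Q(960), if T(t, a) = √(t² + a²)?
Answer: √710785/1786785 ≈ 0.00047184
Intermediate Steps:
z(L, C) = -9 + C
T(t, a) = √(a² + t²)
Q(b) = (-25 + b)*(-9 + 2*b) (Q(b) = (b - 25)*(b + (-9 + b)) = (-25 + b)*(-9 + 2*b))
T(-244, -807)/Q(960) = √((-807)² + (-244)²)/(225 - 59*960 + 2*960²) = √(651249 + 59536)/(225 - 56640 + 2*921600) = √710785/(225 - 56640 + 1843200) = √710785/1786785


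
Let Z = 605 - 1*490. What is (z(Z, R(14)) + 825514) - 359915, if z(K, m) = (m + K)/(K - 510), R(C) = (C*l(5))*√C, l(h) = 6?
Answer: 36782298/79 - 84*√14/395 ≈ 4.6560e+5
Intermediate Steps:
Z = 115 (Z = 605 - 490 = 115)
R(C) = 6*C^(3/2) (R(C) = (C*6)*√C = (6*C)*√C = 6*C^(3/2))
z(K, m) = (K + m)/(-510 + K)
(z(Z, R(14)) + 825514) - 359915 = ((115 + 6*14^(3/2))/(-510 + 115) + 825514) - 359915 = ((115 + 6*(14*√14))/(-395) + 825514) - 359915 = (-(115 + 84*√14)/395 + 825514) - 359915 = ((-23/79 - 84*√14/395) + 825514) - 359915 = (65215583/79 - 84*√14/395) - 359915 = 36782298/79 - 84*√14/395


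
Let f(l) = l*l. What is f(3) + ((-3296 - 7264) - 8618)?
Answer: -19169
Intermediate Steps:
f(l) = l²
f(3) + ((-3296 - 7264) - 8618) = 3² + ((-3296 - 7264) - 8618) = 9 + (-10560 - 8618) = 9 - 19178 = -19169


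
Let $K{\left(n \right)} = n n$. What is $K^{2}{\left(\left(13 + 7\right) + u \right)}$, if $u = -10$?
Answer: $10000$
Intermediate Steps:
$K{\left(n \right)} = n^{2}$
$K^{2}{\left(\left(13 + 7\right) + u \right)} = \left(\left(\left(13 + 7\right) - 10\right)^{2}\right)^{2} = \left(\left(20 - 10\right)^{2}\right)^{2} = \left(10^{2}\right)^{2} = 100^{2} = 10000$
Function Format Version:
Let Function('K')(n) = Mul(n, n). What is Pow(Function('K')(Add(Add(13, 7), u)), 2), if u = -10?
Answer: 10000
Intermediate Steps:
Function('K')(n) = Pow(n, 2)
Pow(Function('K')(Add(Add(13, 7), u)), 2) = Pow(Pow(Add(Add(13, 7), -10), 2), 2) = Pow(Pow(Add(20, -10), 2), 2) = Pow(Pow(10, 2), 2) = Pow(100, 2) = 10000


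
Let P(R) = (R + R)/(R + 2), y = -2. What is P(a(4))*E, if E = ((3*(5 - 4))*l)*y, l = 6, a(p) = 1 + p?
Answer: -360/7 ≈ -51.429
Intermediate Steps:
E = -36 (E = ((3*(5 - 4))*6)*(-2) = ((3*1)*6)*(-2) = (3*6)*(-2) = 18*(-2) = -36)
P(R) = 2*R/(2 + R) (P(R) = (2*R)/(2 + R) = 2*R/(2 + R))
P(a(4))*E = (2*(1 + 4)/(2 + (1 + 4)))*(-36) = (2*5/(2 + 5))*(-36) = (2*5/7)*(-36) = (2*5*(1/7))*(-36) = (10/7)*(-36) = -360/7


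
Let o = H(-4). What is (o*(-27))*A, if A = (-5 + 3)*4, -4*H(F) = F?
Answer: 216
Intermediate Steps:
H(F) = -F/4
A = -8 (A = -2*4 = -8)
o = 1 (o = -1/4*(-4) = 1)
(o*(-27))*A = (1*(-27))*(-8) = -27*(-8) = 216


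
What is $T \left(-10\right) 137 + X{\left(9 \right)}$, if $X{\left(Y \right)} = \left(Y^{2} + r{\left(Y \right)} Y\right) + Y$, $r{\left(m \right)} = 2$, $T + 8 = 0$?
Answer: $11068$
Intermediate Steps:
$T = -8$ ($T = -8 + 0 = -8$)
$X{\left(Y \right)} = Y^{2} + 3 Y$ ($X{\left(Y \right)} = \left(Y^{2} + 2 Y\right) + Y = Y^{2} + 3 Y$)
$T \left(-10\right) 137 + X{\left(9 \right)} = \left(-8\right) \left(-10\right) 137 + 9 \left(3 + 9\right) = 80 \cdot 137 + 9 \cdot 12 = 10960 + 108 = 11068$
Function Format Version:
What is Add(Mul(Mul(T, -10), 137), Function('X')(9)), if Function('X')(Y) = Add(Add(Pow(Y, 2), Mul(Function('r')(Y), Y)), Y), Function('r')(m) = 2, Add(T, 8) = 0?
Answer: 11068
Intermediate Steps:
T = -8 (T = Add(-8, 0) = -8)
Function('X')(Y) = Add(Pow(Y, 2), Mul(3, Y)) (Function('X')(Y) = Add(Add(Pow(Y, 2), Mul(2, Y)), Y) = Add(Pow(Y, 2), Mul(3, Y)))
Add(Mul(Mul(T, -10), 137), Function('X')(9)) = Add(Mul(Mul(-8, -10), 137), Mul(9, Add(3, 9))) = Add(Mul(80, 137), Mul(9, 12)) = Add(10960, 108) = 11068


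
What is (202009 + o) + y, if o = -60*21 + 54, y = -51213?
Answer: 149590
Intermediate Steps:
o = -1206 (o = -1260 + 54 = -1206)
(202009 + o) + y = (202009 - 1206) - 51213 = 200803 - 51213 = 149590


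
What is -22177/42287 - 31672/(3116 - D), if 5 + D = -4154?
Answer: -1500651539/307637925 ≈ -4.8780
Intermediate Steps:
D = -4159 (D = -5 - 4154 = -4159)
-22177/42287 - 31672/(3116 - D) = -22177/42287 - 31672/(3116 - 1*(-4159)) = -22177*1/42287 - 31672/(3116 + 4159) = -22177/42287 - 31672/7275 = -1500651539/307637925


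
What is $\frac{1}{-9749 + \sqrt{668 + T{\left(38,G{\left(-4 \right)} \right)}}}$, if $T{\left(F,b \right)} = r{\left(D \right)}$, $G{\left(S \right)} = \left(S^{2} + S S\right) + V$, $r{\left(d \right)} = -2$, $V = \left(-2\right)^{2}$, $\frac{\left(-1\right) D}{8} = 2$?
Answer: $- \frac{9749}{95042335} - \frac{3 \sqrt{74}}{95042335} \approx -0.00010285$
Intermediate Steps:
$D = -16$ ($D = \left(-8\right) 2 = -16$)
$V = 4$
$G{\left(S \right)} = 4 + 2 S^{2}$ ($G{\left(S \right)} = \left(S^{2} + S S\right) + 4 = \left(S^{2} + S^{2}\right) + 4 = 2 S^{2} + 4 = 4 + 2 S^{2}$)
$T{\left(F,b \right)} = -2$
$\frac{1}{-9749 + \sqrt{668 + T{\left(38,G{\left(-4 \right)} \right)}}} = \frac{1}{-9749 + \sqrt{668 - 2}} = \frac{1}{-9749 + \sqrt{666}} = \frac{1}{-9749 + 3 \sqrt{74}}$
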